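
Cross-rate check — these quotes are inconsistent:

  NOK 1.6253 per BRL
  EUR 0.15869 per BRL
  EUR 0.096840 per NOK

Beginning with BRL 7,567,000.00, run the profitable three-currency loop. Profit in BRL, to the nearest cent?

Profitable loop is BRL → EUR → NOK → BRL:
BRL 7,567,000.00 × 0.15869 = EUR 1,200,807.23
EUR 1,200,807.23 ÷ 0.096840 = NOK 12,399,909.44
NOK 12,399,909.44 ÷ 1.6253 = BRL 7,629,305.01
Profit = BRL 7,629,305.01 − BRL 7,567,000.00

Profit: BRL 62,305.01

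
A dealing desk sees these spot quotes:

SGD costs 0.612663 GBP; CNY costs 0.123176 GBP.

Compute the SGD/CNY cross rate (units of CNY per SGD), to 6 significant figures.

1 SGD × 0.612663 = 0.612663 GBP
0.612663 GBP ÷ 0.123176 = 4.97388 CNY

SGD/CNY = 4.97388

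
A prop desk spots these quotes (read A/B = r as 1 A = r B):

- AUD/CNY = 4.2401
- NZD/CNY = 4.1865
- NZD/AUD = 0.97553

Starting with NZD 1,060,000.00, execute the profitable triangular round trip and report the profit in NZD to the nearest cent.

Profit: NZD 12,853.03

Profitable loop is NZD → CNY → AUD → NZD:
NZD 1,060,000.00 × 4.1865 = CNY 4,437,690.00
CNY 4,437,690.00 ÷ 4.2401 = AUD 1,046,600.32
AUD 1,046,600.32 ÷ 0.97553 = NZD 1,072,853.03
Profit = NZD 1,072,853.03 − NZD 1,060,000.00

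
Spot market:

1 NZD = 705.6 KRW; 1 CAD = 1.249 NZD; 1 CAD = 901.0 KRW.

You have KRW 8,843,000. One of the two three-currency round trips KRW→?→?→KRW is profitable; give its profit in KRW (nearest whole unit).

Profitable loop is KRW → NZD → CAD → KRW:
KRW 8,843,000 ÷ 705.6 = NZD 12,532.60
NZD 12,532.60 ÷ 1.249 = CAD 10,034.10
CAD 10,034.10 × 901.0 = KRW 9,040,728
Profit = KRW 9,040,728 − KRW 8,843,000

Profit: KRW 197,728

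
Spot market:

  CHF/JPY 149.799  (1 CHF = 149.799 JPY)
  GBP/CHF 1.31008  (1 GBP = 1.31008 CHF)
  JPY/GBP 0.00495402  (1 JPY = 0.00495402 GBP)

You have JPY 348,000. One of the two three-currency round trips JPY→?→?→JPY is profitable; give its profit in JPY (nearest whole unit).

Profit: JPY 9,944

Profitable loop is JPY → CHF → GBP → JPY:
JPY 348,000 ÷ 149.799 = CHF 2,323.11
CHF 2,323.11 ÷ 1.31008 = GBP 1,773.26
GBP 1,773.26 ÷ 0.00495402 = JPY 357,944
Profit = JPY 357,944 − JPY 348,000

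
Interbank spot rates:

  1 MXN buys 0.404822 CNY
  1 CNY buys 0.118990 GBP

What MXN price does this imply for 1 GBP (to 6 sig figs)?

1 GBP ÷ 0.118990 = 8.40407 CNY
8.40407 CNY ÷ 0.404822 = 20.7599 MXN

GBP/MXN = 20.7599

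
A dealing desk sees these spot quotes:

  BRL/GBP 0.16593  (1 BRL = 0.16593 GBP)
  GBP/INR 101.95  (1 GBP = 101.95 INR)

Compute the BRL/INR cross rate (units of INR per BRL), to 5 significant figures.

BRL/INR = 16.917

1 BRL × 0.16593 = 0.16593 GBP
0.16593 GBP × 101.95 = 16.9166 INR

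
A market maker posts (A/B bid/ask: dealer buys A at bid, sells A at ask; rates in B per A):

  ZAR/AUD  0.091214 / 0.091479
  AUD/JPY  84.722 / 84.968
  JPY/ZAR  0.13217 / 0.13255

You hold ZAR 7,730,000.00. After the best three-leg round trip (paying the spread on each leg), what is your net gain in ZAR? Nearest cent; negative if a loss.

Net profit: ZAR 165,326.32

Best loop ZAR → AUD → JPY → ZAR:
ZAR 7,730,000.00 × 0.091214 (sell ZAR at bid) = AUD 705,084.22
AUD 705,084.22 × 84.722 (sell AUD at bid) = JPY 59,736,145
JPY 59,736,145 × 0.13217 (sell JPY at bid) = ZAR 7,895,326.32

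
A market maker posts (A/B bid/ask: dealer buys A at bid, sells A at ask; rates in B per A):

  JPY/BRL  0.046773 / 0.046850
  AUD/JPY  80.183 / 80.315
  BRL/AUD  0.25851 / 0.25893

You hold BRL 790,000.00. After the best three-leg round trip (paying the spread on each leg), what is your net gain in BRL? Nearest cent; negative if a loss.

Best loop BRL → JPY → AUD → BRL:
BRL 790,000.00 ÷ 0.046850 (buy JPY at ask) = JPY 16,862,327
JPY 16,862,327 ÷ 80.315 (buy AUD at ask) = AUD 209,952.39
AUD 209,952.39 ÷ 0.25893 (buy BRL at ask) = BRL 810,846.15

Net profit: BRL 20,846.15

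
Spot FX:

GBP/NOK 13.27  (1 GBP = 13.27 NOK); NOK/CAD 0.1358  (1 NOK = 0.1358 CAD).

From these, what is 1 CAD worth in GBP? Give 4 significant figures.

CAD/GBP = 0.5549

1 CAD ÷ 0.1358 = 7.36377 NOK
7.36377 NOK ÷ 13.27 = 0.554919 GBP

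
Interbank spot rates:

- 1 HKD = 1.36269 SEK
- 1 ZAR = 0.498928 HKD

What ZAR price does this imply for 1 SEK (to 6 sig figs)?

SEK/ZAR = 1.47084

1 SEK ÷ 1.36269 = 0.733843 HKD
0.733843 HKD ÷ 0.498928 = 1.47084 ZAR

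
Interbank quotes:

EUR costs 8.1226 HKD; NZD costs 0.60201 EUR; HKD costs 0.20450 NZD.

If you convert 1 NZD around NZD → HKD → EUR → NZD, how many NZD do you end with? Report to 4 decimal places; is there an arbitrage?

Around NZD → HKD → EUR → NZD: 1 ÷ 0.20450 ÷ 8.1226 ÷ 0.60201 = 1.000018
Product ≈ 1 (deviation 0.002%, within rounding noise).

1.0000 (no arbitrage)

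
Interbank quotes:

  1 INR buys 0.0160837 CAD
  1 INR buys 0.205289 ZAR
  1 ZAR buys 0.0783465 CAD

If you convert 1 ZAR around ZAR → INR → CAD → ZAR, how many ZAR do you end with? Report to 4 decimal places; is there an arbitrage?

1.0000 (no arbitrage)

Around ZAR → INR → CAD → ZAR: 1 ÷ 0.205289 × 0.0160837 ÷ 0.0783465 = 1.000002
Product ≈ 1 (deviation 0.000%, within rounding noise).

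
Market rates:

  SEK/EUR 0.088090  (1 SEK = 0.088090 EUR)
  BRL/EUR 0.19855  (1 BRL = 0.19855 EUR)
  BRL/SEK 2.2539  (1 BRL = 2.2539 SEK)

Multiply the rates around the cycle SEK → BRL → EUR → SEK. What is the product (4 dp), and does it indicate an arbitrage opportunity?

1.0000 (no arbitrage)

Around SEK → BRL → EUR → SEK: 1 ÷ 2.2539 × 0.19855 ÷ 0.088090 = 1.000020
Product ≈ 1 (deviation 0.002%, within rounding noise).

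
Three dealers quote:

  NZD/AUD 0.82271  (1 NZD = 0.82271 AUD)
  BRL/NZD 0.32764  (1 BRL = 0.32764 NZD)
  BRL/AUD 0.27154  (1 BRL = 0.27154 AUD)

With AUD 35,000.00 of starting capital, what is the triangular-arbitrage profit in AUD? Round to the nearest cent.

Profit: AUD 258.04

Profitable loop is AUD → NZD → BRL → AUD:
AUD 35,000.00 ÷ 0.82271 = NZD 42,542.33
NZD 42,542.33 ÷ 0.32764 = BRL 129,844.74
BRL 129,844.74 × 0.27154 = AUD 35,258.04
Profit = AUD 35,258.04 − AUD 35,000.00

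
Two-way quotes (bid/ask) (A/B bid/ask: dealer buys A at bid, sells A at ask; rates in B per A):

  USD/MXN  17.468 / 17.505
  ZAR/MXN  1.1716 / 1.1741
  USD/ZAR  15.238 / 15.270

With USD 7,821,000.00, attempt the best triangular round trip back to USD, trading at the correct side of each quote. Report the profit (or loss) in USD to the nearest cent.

Best loop USD → ZAR → MXN → USD:
USD 7,821,000.00 × 15.238 (sell USD at bid) = ZAR 119,176,398.00
ZAR 119,176,398.00 × 1.1716 (sell ZAR at bid) = MXN 139,627,067.90
MXN 139,627,067.90 ÷ 17.505 (buy USD at ask) = USD 7,976,410.62

Net profit: USD 155,410.62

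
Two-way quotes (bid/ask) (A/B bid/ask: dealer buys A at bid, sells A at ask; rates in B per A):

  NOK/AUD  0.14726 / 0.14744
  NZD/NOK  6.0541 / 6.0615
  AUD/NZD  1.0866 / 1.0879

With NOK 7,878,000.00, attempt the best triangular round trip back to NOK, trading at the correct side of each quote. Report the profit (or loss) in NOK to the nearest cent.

Net profit: NOK 224,733.74

Best loop NOK → NZD → AUD → NOK:
NOK 7,878,000.00 ÷ 6.0615 (buy NZD at ask) = NZD 1,299,678.30
NZD 1,299,678.30 ÷ 1.0879 (buy AUD at ask) = AUD 1,194,667.06
AUD 1,194,667.06 ÷ 0.14744 (buy NOK at ask) = NOK 8,102,733.74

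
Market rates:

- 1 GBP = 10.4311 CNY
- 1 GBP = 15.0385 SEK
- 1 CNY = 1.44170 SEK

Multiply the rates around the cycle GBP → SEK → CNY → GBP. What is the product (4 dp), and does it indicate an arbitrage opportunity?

Around GBP → SEK → CNY → GBP: 1 × 15.0385 ÷ 1.44170 ÷ 10.4311 = 0.999999
Product ≈ 1 (deviation 0.000%, within rounding noise).

1.0000 (no arbitrage)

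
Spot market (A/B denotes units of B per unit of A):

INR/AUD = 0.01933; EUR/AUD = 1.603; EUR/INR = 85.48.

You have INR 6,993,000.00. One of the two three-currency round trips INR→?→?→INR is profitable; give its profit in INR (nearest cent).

Profitable loop is INR → AUD → EUR → INR:
INR 6,993,000.00 × 0.01933 = AUD 135,174.69
AUD 135,174.69 ÷ 1.603 = EUR 84,326.07
EUR 84,326.07 × 85.48 = INR 7,208,192.45
Profit = INR 7,208,192.45 − INR 6,993,000.00

Profit: INR 215,192.45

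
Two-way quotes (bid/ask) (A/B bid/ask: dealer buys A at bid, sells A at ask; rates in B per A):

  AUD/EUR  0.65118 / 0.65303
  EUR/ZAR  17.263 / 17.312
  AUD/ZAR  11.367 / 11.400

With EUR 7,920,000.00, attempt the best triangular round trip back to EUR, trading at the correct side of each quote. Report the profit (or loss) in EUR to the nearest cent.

Best loop EUR → AUD → ZAR → EUR:
EUR 7,920,000.00 ÷ 0.65303 (buy AUD at ask) = AUD 12,128,079.87
AUD 12,128,079.87 × 11.367 (sell AUD at bid) = ZAR 137,859,883.93
ZAR 137,859,883.93 ÷ 17.312 (buy EUR at ask) = EUR 7,963,255.77

Net profit: EUR 43,255.77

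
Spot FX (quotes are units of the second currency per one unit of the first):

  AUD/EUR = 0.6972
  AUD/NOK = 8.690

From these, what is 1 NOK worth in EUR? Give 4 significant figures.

NOK/EUR = 0.08023

1 NOK ÷ 8.690 = 0.115075 AUD
0.115075 AUD × 0.6972 = 0.0802301 EUR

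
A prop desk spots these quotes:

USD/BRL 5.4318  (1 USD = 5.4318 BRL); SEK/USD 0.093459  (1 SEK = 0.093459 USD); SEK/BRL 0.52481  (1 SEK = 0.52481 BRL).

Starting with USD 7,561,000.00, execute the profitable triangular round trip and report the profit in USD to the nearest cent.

Profit: USD 255,573.92

Profitable loop is USD → SEK → BRL → USD:
USD 7,561,000.00 ÷ 0.093459 = SEK 80,901,785.81
SEK 80,901,785.81 × 0.52481 = BRL 42,458,066.21
BRL 42,458,066.21 ÷ 5.4318 = USD 7,816,573.92
Profit = USD 7,816,573.92 − USD 7,561,000.00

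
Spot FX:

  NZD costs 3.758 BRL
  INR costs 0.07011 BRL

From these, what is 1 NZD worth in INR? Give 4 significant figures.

1 NZD × 3.758 = 3.758 BRL
3.758 BRL ÷ 0.07011 = 53.6015 INR

NZD/INR = 53.60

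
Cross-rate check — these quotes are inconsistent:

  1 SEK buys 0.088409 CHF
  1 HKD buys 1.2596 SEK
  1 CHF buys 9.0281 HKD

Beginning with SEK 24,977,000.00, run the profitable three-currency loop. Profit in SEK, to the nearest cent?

Profitable loop is SEK → CHF → HKD → SEK:
SEK 24,977,000.00 × 0.088409 = CHF 2,208,191.59
CHF 2,208,191.59 × 9.0281 = HKD 19,935,774.52
HKD 19,935,774.52 × 1.2596 = SEK 25,111,101.59
Profit = SEK 25,111,101.59 − SEK 24,977,000.00

Profit: SEK 134,101.59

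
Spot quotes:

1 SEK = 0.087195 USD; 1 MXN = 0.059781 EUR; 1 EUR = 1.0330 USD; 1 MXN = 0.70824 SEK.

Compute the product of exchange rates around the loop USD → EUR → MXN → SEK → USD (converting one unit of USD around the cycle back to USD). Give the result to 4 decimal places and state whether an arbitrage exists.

1.0000 (no arbitrage)

Around USD → EUR → MXN → SEK → USD: 1 ÷ 1.0330 ÷ 0.059781 × 0.70824 × 0.087195 = 1.000020
Product ≈ 1 (deviation 0.002%, within rounding noise).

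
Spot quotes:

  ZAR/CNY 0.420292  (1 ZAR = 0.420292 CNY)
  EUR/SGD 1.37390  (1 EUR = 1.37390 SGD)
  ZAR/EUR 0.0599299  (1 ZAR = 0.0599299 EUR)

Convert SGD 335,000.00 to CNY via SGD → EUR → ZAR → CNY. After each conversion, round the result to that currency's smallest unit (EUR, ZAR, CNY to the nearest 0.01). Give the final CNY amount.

CNY 1,710,004.51

SGD 335,000.00 ÷ 1.37390 = EUR 243,831.43
EUR 243,831.43 ÷ 0.0599299 = ZAR 4,068,610.66
ZAR 4,068,610.66 × 0.420292 = CNY 1,710,004.51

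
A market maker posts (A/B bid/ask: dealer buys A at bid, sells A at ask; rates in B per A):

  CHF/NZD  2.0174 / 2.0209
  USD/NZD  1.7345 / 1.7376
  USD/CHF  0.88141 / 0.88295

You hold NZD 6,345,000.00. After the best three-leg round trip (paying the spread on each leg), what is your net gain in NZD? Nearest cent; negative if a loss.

Net profit: NZD 148,095.77

Best loop NZD → USD → CHF → NZD:
NZD 6,345,000.00 ÷ 1.7376 (buy USD at ask) = USD 3,651,588.40
USD 3,651,588.40 × 0.88141 (sell USD at bid) = CHF 3,218,546.53
CHF 3,218,546.53 × 2.0174 (sell CHF at bid) = NZD 6,493,095.77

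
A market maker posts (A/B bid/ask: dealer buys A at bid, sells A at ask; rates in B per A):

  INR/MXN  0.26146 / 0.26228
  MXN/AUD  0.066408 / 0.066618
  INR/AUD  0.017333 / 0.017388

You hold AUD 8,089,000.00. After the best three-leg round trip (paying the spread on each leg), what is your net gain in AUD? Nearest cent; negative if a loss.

Best loop AUD → INR → MXN → AUD:
AUD 8,089,000.00 ÷ 0.017388 (buy INR at ask) = INR 465,205,889.12
INR 465,205,889.12 × 0.26146 (sell INR at bid) = MXN 121,632,731.77
MXN 121,632,731.77 × 0.066408 (sell MXN at bid) = AUD 8,077,386.45

Net result: AUD -11,613.55 (no profitable arbitrage after spreads)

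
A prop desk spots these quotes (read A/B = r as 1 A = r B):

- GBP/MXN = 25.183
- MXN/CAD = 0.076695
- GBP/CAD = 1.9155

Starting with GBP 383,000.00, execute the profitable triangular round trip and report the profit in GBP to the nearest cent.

Profit: GBP 3,181.21

Profitable loop is GBP → MXN → CAD → GBP:
GBP 383,000.00 × 25.183 = MXN 9,645,089.00
MXN 9,645,089.00 × 0.076695 = CAD 739,730.10
CAD 739,730.10 ÷ 1.9155 = GBP 386,181.21
Profit = GBP 386,181.21 − GBP 383,000.00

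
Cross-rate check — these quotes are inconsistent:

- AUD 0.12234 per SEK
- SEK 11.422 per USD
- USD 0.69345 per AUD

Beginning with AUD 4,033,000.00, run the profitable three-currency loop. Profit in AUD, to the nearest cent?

Profit: AUD 129,003.47

Profitable loop is AUD → SEK → USD → AUD:
AUD 4,033,000.00 ÷ 0.12234 = SEK 32,965,505.97
SEK 32,965,505.97 ÷ 11.422 = USD 2,886,141.30
USD 2,886,141.30 ÷ 0.69345 = AUD 4,162,003.47
Profit = AUD 4,162,003.47 − AUD 4,033,000.00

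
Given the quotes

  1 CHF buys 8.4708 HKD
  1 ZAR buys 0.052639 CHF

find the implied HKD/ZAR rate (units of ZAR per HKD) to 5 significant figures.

1 HKD ÷ 8.4708 = 0.118053 CHF
0.118053 CHF ÷ 0.052639 = 2.24268 ZAR

HKD/ZAR = 2.2427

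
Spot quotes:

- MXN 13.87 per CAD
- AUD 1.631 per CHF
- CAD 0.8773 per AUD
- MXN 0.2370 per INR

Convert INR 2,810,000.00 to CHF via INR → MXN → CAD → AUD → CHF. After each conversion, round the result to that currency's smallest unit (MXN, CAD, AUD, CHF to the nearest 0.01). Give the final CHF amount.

INR 2,810,000.00 × 0.2370 = MXN 665,970.00
MXN 665,970.00 ÷ 13.87 = CAD 48,015.14
CAD 48,015.14 ÷ 0.8773 = AUD 54,730.58
AUD 54,730.58 ÷ 1.631 = CHF 33,556.46

CHF 33,556.46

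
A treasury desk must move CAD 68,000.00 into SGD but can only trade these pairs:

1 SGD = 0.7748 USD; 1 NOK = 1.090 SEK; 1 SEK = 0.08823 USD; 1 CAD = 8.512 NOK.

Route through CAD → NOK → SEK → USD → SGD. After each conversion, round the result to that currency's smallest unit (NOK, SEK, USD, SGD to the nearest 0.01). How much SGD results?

SGD 71,844.53

CAD 68,000.00 × 8.512 = NOK 578,816.00
NOK 578,816.00 × 1.090 = SEK 630,909.44
SEK 630,909.44 × 0.08823 = USD 55,665.14
USD 55,665.14 ÷ 0.7748 = SGD 71,844.53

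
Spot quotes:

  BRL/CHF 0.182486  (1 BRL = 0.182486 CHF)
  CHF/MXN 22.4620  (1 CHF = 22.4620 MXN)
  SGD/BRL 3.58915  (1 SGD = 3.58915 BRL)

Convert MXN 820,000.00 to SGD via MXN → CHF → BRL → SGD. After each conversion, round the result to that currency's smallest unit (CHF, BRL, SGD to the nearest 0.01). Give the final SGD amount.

MXN 820,000.00 ÷ 22.4620 = CHF 36,506.10
CHF 36,506.10 ÷ 0.182486 = BRL 200,048.77
BRL 200,048.77 ÷ 3.58915 = SGD 55,737.09

SGD 55,737.09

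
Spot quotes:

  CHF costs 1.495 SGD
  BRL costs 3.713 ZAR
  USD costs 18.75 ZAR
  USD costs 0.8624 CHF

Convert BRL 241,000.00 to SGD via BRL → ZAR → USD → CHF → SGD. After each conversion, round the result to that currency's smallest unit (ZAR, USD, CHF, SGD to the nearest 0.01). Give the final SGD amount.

BRL 241,000.00 × 3.713 = ZAR 894,833.00
ZAR 894,833.00 ÷ 18.75 = USD 47,724.43
USD 47,724.43 × 0.8624 = CHF 41,157.55
CHF 41,157.55 × 1.495 = SGD 61,530.54

SGD 61,530.54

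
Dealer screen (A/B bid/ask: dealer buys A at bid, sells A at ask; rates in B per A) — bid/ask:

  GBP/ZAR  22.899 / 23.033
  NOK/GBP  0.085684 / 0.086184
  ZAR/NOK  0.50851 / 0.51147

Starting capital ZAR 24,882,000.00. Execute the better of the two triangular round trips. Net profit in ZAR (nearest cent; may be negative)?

Net result: ZAR -56,326.85 (no profitable arbitrage after spreads)

Best loop ZAR → NOK → GBP → ZAR:
ZAR 24,882,000.00 × 0.50851 (sell ZAR at bid) = NOK 12,652,745.82
NOK 12,652,745.82 × 0.085684 (sell NOK at bid) = GBP 1,084,137.87
GBP 1,084,137.87 × 22.899 (sell GBP at bid) = ZAR 24,825,673.15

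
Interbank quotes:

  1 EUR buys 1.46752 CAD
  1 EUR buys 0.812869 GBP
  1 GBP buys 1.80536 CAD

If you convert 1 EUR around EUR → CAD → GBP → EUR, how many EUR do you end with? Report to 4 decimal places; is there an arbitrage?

1.0000 (no arbitrage)

Around EUR → CAD → GBP → EUR: 1 × 1.46752 ÷ 1.80536 ÷ 0.812869 = 0.999999
Product ≈ 1 (deviation 0.000%, within rounding noise).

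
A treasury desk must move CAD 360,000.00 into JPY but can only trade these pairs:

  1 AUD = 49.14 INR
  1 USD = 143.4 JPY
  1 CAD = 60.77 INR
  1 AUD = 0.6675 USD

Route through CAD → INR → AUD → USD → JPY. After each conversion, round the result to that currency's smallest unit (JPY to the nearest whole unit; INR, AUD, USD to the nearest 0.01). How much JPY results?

CAD 360,000.00 × 60.77 = INR 21,877,200.00
INR 21,877,200.00 ÷ 49.14 = AUD 445,201.47
AUD 445,201.47 × 0.6675 = USD 297,171.98
USD 297,171.98 × 143.4 = JPY 42,614,462

JPY 42,614,462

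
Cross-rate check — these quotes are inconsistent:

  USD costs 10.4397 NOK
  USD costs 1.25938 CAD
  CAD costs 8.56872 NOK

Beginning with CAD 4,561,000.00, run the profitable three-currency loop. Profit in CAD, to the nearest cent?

Profitable loop is CAD → NOK → USD → CAD:
CAD 4,561,000.00 × 8.56872 = NOK 39,081,931.92
NOK 39,081,931.92 ÷ 10.4397 = USD 3,743,587.64
USD 3,743,587.64 × 1.25938 = CAD 4,714,599.41
Profit = CAD 4,714,599.41 − CAD 4,561,000.00

Profit: CAD 153,599.41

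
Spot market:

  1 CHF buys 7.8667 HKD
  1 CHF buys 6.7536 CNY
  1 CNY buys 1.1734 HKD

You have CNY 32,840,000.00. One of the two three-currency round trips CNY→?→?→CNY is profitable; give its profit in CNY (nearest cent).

Profit: CNY 242,016.86

Profitable loop is CNY → HKD → CHF → CNY:
CNY 32,840,000.00 × 1.1734 = HKD 38,534,456.00
HKD 38,534,456.00 ÷ 7.8667 = CHF 4,898,427.04
CHF 4,898,427.04 × 6.7536 = CNY 33,082,016.86
Profit = CNY 33,082,016.86 − CNY 32,840,000.00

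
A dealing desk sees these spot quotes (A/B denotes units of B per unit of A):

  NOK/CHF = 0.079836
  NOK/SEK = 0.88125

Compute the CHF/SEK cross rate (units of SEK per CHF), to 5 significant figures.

1 CHF ÷ 0.079836 = 12.5257 NOK
12.5257 NOK × 0.88125 = 11.0383 SEK

CHF/SEK = 11.038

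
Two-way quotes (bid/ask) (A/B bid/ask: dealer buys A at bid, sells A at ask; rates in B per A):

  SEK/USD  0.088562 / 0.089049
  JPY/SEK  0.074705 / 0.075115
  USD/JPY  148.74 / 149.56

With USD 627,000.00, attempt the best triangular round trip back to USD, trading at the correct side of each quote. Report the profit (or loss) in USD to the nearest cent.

Net result: USD -247.08 (no profitable arbitrage after spreads)

Best loop USD → SEK → JPY → USD:
USD 627,000.00 ÷ 0.089049 (buy SEK at ask) = SEK 7,041,067.28
SEK 7,041,067.28 ÷ 0.075115 (buy JPY at ask) = JPY 93,737,167
JPY 93,737,167 ÷ 149.56 (buy USD at ask) = USD 626,752.92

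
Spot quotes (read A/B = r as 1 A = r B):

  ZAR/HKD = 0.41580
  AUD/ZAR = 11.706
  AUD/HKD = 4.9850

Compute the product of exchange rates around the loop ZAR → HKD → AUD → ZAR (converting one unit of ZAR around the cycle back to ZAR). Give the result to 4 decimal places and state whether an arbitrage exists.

Around ZAR → HKD → AUD → ZAR: 1 × 0.41580 ÷ 4.9850 × 11.706 = 0.976400
Product < 1; profitable direction is ZAR → AUD → HKD → ZAR.

0.9764 (arbitrage exists)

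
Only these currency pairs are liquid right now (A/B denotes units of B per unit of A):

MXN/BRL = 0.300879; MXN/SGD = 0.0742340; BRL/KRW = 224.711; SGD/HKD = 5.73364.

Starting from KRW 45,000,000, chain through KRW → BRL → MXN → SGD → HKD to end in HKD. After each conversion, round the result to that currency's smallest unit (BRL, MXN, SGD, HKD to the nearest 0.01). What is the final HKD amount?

KRW 45,000,000 ÷ 224.711 = BRL 200,257.22
BRL 200,257.22 ÷ 0.300879 = MXN 665,573.94
MXN 665,573.94 × 0.0742340 = SGD 49,408.22
SGD 49,408.22 × 5.73364 = HKD 283,288.95

HKD 283,288.95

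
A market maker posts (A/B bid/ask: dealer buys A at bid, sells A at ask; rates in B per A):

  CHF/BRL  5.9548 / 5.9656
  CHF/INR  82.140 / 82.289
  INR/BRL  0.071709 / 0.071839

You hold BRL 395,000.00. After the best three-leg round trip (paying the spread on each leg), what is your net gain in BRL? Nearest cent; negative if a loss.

Net profit: BRL 2,889.26

Best loop BRL → INR → CHF → BRL:
BRL 395,000.00 ÷ 0.071839 (buy INR at ask) = INR 5,498,406.16
INR 5,498,406.16 ÷ 82.289 (buy CHF at ask) = CHF 66,818.24
CHF 66,818.24 × 5.9548 (sell CHF at bid) = BRL 397,889.26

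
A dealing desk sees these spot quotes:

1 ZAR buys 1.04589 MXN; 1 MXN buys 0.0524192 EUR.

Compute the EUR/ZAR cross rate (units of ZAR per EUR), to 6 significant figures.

EUR/ZAR = 18.2399

1 EUR ÷ 0.0524192 = 19.077 MXN
19.077 MXN ÷ 1.04589 = 18.2399 ZAR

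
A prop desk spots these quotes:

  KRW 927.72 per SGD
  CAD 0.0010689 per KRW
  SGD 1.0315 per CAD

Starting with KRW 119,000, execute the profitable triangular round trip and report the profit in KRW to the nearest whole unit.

Profitable loop is KRW → CAD → SGD → KRW:
KRW 119,000 × 0.0010689 = CAD 127.20
CAD 127.20 × 1.0315 = SGD 131.21
SGD 131.21 × 927.72 = KRW 121,722
Profit = KRW 121,722 − KRW 119,000

Profit: KRW 2,722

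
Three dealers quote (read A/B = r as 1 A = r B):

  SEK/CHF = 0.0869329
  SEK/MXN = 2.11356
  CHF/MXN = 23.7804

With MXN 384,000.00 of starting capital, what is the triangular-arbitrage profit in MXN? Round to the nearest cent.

Profitable loop is MXN → CHF → SEK → MXN:
MXN 384,000.00 ÷ 23.7804 = CHF 16,147.75
CHF 16,147.75 ÷ 0.0869329 = SEK 185,749.61
SEK 185,749.61 × 2.11356 = MXN 392,592.94
Profit = MXN 392,592.94 − MXN 384,000.00

Profit: MXN 8,592.94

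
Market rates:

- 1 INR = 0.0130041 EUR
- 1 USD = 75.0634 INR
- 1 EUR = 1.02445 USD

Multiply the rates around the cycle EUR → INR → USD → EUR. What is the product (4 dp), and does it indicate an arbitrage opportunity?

1.0000 (no arbitrage)

Around EUR → INR → USD → EUR: 1 ÷ 0.0130041 ÷ 75.0634 ÷ 1.02445 = 1.000002
Product ≈ 1 (deviation 0.000%, within rounding noise).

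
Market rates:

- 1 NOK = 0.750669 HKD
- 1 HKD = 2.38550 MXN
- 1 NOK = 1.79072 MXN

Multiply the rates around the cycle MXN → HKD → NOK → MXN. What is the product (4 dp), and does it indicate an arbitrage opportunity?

1.0000 (no arbitrage)

Around MXN → HKD → NOK → MXN: 1 ÷ 2.38550 ÷ 0.750669 × 1.79072 = 0.999999
Product ≈ 1 (deviation 0.000%, within rounding noise).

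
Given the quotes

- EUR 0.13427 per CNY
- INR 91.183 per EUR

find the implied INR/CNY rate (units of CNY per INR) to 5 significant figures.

INR/CNY = 0.081678

1 INR ÷ 91.183 = 0.010967 EUR
0.010967 EUR ÷ 0.13427 = 0.0816784 CNY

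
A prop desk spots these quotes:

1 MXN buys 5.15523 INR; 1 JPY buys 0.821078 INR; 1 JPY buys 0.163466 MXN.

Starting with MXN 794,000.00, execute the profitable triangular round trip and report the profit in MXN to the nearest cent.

Profitable loop is MXN → INR → JPY → MXN:
MXN 794,000.00 × 5.15523 = INR 4,093,252.62
INR 4,093,252.62 ÷ 0.821078 = JPY 4,985,218
JPY 4,985,218 × 0.163466 = MXN 814,913.60
Profit = MXN 814,913.60 − MXN 794,000.00

Profit: MXN 20,913.60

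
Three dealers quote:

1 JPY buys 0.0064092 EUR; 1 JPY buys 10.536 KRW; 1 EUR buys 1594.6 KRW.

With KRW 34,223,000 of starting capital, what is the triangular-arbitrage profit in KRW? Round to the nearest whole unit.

Profitable loop is KRW → EUR → JPY → KRW:
KRW 34,223,000 ÷ 1594.6 = EUR 21,461.81
EUR 21,461.81 ÷ 0.0064092 = JPY 3,348,594
JPY 3,348,594 × 10.536 = KRW 35,280,786
Profit = KRW 35,280,786 − KRW 34,223,000

Profit: KRW 1,057,786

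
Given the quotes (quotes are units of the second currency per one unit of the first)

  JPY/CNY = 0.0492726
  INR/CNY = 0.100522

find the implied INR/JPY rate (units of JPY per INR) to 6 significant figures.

INR/JPY = 2.04012

1 INR × 0.100522 = 0.100522 CNY
0.100522 CNY ÷ 0.0492726 = 2.04012 JPY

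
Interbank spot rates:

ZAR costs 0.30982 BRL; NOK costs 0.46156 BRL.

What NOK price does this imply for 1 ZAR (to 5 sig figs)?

ZAR/NOK = 0.67125

1 ZAR × 0.30982 = 0.30982 BRL
0.30982 BRL ÷ 0.46156 = 0.671245 NOK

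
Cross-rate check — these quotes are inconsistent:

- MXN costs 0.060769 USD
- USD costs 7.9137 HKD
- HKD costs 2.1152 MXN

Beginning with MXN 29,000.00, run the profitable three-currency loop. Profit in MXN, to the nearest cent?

Profitable loop is MXN → USD → HKD → MXN:
MXN 29,000.00 × 0.060769 = USD 1,762.30
USD 1,762.30 × 7.9137 = HKD 13,946.32
HKD 13,946.32 × 2.1152 = MXN 29,499.26
Profit = MXN 29,499.26 − MXN 29,000.00

Profit: MXN 499.26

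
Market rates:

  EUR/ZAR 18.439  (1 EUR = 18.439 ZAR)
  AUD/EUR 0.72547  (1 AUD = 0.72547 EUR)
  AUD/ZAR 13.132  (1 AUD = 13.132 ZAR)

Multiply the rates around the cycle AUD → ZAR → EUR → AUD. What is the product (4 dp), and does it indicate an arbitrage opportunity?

0.9817 (arbitrage exists)

Around AUD → ZAR → EUR → AUD: 1 × 13.132 ÷ 18.439 ÷ 0.72547 = 0.981689
Product < 1; profitable direction is AUD → EUR → ZAR → AUD.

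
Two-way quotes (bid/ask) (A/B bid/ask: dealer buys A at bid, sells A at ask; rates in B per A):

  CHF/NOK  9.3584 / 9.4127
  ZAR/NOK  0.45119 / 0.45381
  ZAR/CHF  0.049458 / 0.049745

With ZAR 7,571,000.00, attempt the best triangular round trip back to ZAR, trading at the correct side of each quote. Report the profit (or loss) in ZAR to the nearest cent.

Best loop ZAR → CHF → NOK → ZAR:
ZAR 7,571,000.00 × 0.049458 (sell ZAR at bid) = CHF 374,446.52
CHF 374,446.52 × 9.3584 (sell CHF at bid) = NOK 3,504,220.29
NOK 3,504,220.29 ÷ 0.45381 (buy ZAR at ask) = ZAR 7,721,778.48

Net profit: ZAR 150,778.48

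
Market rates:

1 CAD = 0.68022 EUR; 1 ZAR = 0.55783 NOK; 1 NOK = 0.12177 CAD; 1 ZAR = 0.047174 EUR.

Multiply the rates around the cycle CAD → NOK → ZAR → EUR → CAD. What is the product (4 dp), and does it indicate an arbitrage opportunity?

Around CAD → NOK → ZAR → EUR → CAD: 1 ÷ 0.12177 ÷ 0.55783 × 0.047174 ÷ 0.68022 = 1.020966
Product > 1; profitable direction is CAD → NOK → ZAR → EUR → CAD.

1.0210 (arbitrage exists)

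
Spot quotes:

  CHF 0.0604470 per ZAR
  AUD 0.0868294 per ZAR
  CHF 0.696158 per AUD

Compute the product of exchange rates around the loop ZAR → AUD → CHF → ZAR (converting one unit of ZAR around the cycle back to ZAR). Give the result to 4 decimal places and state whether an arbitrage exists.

1.0000 (no arbitrage)

Around ZAR → AUD → CHF → ZAR: 1 × 0.0868294 × 0.696158 ÷ 0.0604470 = 1.000000
Product ≈ 1 (deviation 0.000%, within rounding noise).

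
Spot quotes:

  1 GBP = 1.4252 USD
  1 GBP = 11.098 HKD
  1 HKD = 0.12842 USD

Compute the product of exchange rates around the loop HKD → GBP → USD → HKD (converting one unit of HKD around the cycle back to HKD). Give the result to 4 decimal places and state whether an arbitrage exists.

Around HKD → GBP → USD → HKD: 1 ÷ 11.098 × 1.4252 ÷ 0.12842 = 0.999996
Product ≈ 1 (deviation 0.000%, within rounding noise).

1.0000 (no arbitrage)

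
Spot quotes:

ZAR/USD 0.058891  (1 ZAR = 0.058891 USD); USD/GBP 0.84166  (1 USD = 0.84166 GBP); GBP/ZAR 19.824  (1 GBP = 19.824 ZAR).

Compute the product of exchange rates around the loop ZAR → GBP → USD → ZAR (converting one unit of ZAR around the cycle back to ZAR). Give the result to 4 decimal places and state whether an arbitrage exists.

Around ZAR → GBP → USD → ZAR: 1 ÷ 19.824 ÷ 0.84166 ÷ 0.058891 = 1.017708
Product > 1; profitable direction is ZAR → GBP → USD → ZAR.

1.0177 (arbitrage exists)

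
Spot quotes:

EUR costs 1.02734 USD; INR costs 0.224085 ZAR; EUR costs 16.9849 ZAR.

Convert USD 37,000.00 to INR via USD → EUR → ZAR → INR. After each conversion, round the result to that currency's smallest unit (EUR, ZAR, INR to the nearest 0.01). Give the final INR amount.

USD 37,000.00 ÷ 1.02734 = EUR 36,015.34
EUR 36,015.34 × 16.9849 = ZAR 611,716.95
ZAR 611,716.95 ÷ 0.224085 = INR 2,729,843.36

INR 2,729,843.36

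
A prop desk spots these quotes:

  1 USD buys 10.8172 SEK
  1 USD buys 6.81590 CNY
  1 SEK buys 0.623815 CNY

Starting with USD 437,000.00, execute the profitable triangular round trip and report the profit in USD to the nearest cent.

Profit: USD 4,401.67

Profitable loop is USD → CNY → SEK → USD:
USD 437,000.00 × 6.81590 = CNY 2,978,548.30
CNY 2,978,548.30 ÷ 0.623815 = SEK 4,774,730.17
SEK 4,774,730.17 ÷ 10.8172 = USD 441,401.67
Profit = USD 441,401.67 − USD 437,000.00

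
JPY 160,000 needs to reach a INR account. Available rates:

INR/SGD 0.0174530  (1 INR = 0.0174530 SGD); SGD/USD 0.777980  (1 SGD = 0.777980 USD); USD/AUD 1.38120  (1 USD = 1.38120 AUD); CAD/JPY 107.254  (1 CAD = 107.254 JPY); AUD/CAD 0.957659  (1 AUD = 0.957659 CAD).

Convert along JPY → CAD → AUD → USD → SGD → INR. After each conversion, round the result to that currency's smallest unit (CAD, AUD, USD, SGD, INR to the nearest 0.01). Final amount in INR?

JPY 160,000 ÷ 107.254 = CAD 1,491.79
CAD 1,491.79 ÷ 0.957659 = AUD 1,557.75
AUD 1,557.75 ÷ 1.38120 = USD 1,127.82
USD 1,127.82 ÷ 0.777980 = SGD 1,449.68
SGD 1,449.68 ÷ 0.0174530 = INR 83,061.94

INR 83,061.94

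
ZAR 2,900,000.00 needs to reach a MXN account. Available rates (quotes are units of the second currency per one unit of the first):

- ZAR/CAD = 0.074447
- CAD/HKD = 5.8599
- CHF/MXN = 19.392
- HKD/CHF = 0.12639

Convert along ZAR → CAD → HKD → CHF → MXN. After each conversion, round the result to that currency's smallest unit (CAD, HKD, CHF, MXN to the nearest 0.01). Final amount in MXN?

ZAR 2,900,000.00 × 0.074447 = CAD 215,896.30
CAD 215,896.30 × 5.8599 = HKD 1,265,130.73
HKD 1,265,130.73 × 0.12639 = CHF 159,899.87
CHF 159,899.87 × 19.392 = MXN 3,100,778.28

MXN 3,100,778.28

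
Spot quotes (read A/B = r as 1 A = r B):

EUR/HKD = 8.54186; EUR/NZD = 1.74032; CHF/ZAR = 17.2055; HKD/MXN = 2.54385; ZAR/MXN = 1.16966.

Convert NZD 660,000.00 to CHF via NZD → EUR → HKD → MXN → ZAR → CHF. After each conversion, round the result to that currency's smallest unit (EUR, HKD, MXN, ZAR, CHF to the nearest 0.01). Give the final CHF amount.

CHF 409,479.19

NZD 660,000.00 ÷ 1.74032 = EUR 379,240.60
EUR 379,240.60 × 8.54186 = HKD 3,239,420.11
HKD 3,239,420.11 × 2.54385 = MXN 8,240,598.85
MXN 8,240,598.85 ÷ 1.16966 = ZAR 7,045,294.23
ZAR 7,045,294.23 ÷ 17.2055 = CHF 409,479.19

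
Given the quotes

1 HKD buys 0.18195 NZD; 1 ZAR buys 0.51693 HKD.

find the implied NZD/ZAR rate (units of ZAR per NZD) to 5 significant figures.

NZD/ZAR = 10.632

1 NZD ÷ 0.18195 = 5.49602 HKD
5.49602 HKD ÷ 0.51693 = 10.632 ZAR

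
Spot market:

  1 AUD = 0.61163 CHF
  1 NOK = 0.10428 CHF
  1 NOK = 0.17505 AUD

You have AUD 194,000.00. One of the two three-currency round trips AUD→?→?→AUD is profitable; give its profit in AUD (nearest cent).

Profit: AUD 5,182.69

Profitable loop is AUD → CHF → NOK → AUD:
AUD 194,000.00 × 0.61163 = CHF 118,656.22
CHF 118,656.22 ÷ 0.10428 = NOK 1,137,861.72
NOK 1,137,861.72 × 0.17505 = AUD 199,182.69
Profit = AUD 199,182.69 − AUD 194,000.00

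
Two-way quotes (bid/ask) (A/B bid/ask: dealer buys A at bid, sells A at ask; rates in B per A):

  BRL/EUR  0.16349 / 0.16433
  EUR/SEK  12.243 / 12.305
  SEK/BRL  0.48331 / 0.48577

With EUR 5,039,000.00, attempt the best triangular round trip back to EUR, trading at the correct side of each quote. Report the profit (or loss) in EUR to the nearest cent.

Best loop EUR → BRL → SEK → EUR:
EUR 5,039,000.00 ÷ 0.16433 (buy BRL at ask) = BRL 30,663,907.99
BRL 30,663,907.99 ÷ 0.48577 (buy SEK at ask) = SEK 63,124,334.54
SEK 63,124,334.54 ÷ 12.305 (buy EUR at ask) = EUR 5,129,974.36

Net profit: EUR 90,974.36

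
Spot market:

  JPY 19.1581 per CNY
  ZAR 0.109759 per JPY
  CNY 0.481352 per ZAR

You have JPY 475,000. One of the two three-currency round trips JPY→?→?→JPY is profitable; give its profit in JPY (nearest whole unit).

Profit: JPY 5,783

Profitable loop is JPY → ZAR → CNY → JPY:
JPY 475,000 × 0.109759 = ZAR 52,135.53
ZAR 52,135.53 × 0.481352 = CNY 25,095.54
CNY 25,095.54 × 19.1581 = JPY 480,783
Profit = JPY 480,783 − JPY 475,000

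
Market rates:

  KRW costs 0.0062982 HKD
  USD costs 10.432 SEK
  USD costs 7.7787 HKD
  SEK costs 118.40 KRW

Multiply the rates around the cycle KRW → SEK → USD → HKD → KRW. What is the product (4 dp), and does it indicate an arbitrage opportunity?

Around KRW → SEK → USD → HKD → KRW: 1 ÷ 118.40 ÷ 10.432 × 7.7787 ÷ 0.0062982 = 0.999934
Product ≈ 1 (deviation 0.007%, within rounding noise).

0.9999 (no arbitrage)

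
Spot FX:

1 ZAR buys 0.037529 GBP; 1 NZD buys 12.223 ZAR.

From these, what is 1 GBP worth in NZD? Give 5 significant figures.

GBP/NZD = 2.1800

1 GBP ÷ 0.037529 = 26.6461 ZAR
26.6461 ZAR ÷ 12.223 = 2.17999 NZD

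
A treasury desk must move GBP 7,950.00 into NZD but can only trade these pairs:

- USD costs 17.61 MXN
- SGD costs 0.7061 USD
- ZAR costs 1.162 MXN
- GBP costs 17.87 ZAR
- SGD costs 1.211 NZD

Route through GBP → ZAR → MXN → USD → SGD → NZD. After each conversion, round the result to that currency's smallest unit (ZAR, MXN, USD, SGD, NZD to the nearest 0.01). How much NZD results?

NZD 16,077.42

GBP 7,950.00 × 17.87 = ZAR 142,066.50
ZAR 142,066.50 × 1.162 = MXN 165,081.27
MXN 165,081.27 ÷ 17.61 = USD 9,374.29
USD 9,374.29 ÷ 0.7061 = SGD 13,276.15
SGD 13,276.15 × 1.211 = NZD 16,077.42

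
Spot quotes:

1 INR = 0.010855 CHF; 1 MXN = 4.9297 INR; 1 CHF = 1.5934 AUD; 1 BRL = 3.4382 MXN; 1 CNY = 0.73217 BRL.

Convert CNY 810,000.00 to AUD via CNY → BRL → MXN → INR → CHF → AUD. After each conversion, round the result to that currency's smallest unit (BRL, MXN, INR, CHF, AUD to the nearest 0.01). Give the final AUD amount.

AUD 173,861.42

CNY 810,000.00 × 0.73217 = BRL 593,057.70
BRL 593,057.70 × 3.4382 = MXN 2,039,050.98
MXN 2,039,050.98 × 4.9297 = INR 10,051,909.62
INR 10,051,909.62 × 0.010855 = CHF 109,113.48
CHF 109,113.48 × 1.5934 = AUD 173,861.42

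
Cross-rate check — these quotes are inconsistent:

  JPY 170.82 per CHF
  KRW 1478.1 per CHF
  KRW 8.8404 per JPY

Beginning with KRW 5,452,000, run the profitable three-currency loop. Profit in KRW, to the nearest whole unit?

Profitable loop is KRW → CHF → JPY → KRW:
KRW 5,452,000 ÷ 1478.1 = CHF 3,688.52
CHF 3,688.52 × 170.82 = JPY 630,073
JPY 630,073 × 8.8404 = KRW 5,570,096
Profit = KRW 5,570,096 − KRW 5,452,000

Profit: KRW 118,096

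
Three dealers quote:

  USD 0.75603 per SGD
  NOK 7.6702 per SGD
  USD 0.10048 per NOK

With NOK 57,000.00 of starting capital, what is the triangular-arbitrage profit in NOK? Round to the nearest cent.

Profitable loop is NOK → USD → SGD → NOK:
NOK 57,000.00 × 0.10048 = USD 5,727.36
USD 5,727.36 ÷ 0.75603 = SGD 7,575.57
SGD 7,575.57 × 7.6702 = NOK 58,106.16
Profit = NOK 58,106.16 − NOK 57,000.00

Profit: NOK 1,106.16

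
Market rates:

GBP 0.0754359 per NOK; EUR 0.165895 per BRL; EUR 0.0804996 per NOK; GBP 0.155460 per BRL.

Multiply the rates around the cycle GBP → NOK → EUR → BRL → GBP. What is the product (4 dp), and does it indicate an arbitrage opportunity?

1.0000 (no arbitrage)

Around GBP → NOK → EUR → BRL → GBP: 1 ÷ 0.0754359 × 0.0804996 ÷ 0.165895 × 0.155460 = 1.000002
Product ≈ 1 (deviation 0.000%, within rounding noise).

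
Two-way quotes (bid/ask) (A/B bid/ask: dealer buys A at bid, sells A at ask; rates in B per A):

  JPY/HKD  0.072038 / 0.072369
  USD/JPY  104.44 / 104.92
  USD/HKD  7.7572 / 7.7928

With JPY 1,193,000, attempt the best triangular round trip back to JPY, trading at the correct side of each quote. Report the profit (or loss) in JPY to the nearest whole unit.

Best loop JPY → USD → HKD → JPY:
JPY 1,193,000 ÷ 104.92 (buy USD at ask) = USD 11,370.57
USD 11,370.57 × 7.7572 (sell USD at bid) = HKD 88,203.77
HKD 88,203.77 ÷ 0.072369 (buy JPY at ask) = JPY 1,218,806

Net profit: JPY 25,806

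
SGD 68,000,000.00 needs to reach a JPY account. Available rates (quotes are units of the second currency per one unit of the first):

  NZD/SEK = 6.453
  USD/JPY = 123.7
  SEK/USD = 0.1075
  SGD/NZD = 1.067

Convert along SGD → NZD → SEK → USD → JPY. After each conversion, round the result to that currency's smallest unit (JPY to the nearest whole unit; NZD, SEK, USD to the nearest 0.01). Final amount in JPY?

JPY 6,226,057,986

SGD 68,000,000.00 × 1.067 = NZD 72,556,000.00
NZD 72,556,000.00 × 6.453 = SEK 468,203,868.00
SEK 468,203,868.00 × 0.1075 = USD 50,331,915.81
USD 50,331,915.81 × 123.7 = JPY 6,226,057,986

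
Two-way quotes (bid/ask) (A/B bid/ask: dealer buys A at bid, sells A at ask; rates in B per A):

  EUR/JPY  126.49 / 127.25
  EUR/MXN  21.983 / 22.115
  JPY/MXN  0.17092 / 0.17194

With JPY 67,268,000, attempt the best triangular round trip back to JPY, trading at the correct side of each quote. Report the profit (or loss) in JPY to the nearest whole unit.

Net profit: JPY 318,625

Best loop JPY → EUR → MXN → JPY:
JPY 67,268,000 ÷ 127.25 (buy EUR at ask) = EUR 528,628.68
EUR 528,628.68 × 21.983 (sell EUR at bid) = MXN 11,620,844.35
MXN 11,620,844.35 ÷ 0.17194 (buy JPY at ask) = JPY 67,586,625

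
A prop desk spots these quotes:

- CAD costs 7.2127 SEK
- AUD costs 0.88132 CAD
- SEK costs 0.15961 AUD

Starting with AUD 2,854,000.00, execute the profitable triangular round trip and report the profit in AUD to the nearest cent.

Profitable loop is AUD → CAD → SEK → AUD:
AUD 2,854,000.00 × 0.88132 = CAD 2,515,287.28
CAD 2,515,287.28 × 7.2127 = SEK 18,142,012.56
SEK 18,142,012.56 × 0.15961 = AUD 2,895,646.63
Profit = AUD 2,895,646.63 − AUD 2,854,000.00

Profit: AUD 41,646.63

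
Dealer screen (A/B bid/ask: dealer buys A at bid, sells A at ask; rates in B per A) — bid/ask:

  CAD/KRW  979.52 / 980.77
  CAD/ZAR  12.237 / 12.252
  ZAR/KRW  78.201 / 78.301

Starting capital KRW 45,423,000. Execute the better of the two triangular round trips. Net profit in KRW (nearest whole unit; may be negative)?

Best loop KRW → ZAR → CAD → KRW:
KRW 45,423,000 ÷ 78.301 (buy ZAR at ask) = ZAR 580,107.53
ZAR 580,107.53 ÷ 12.252 (buy CAD at ask) = CAD 47,347.99
CAD 47,347.99 × 979.52 (sell CAD at bid) = KRW 46,378,300

Net profit: KRW 955,300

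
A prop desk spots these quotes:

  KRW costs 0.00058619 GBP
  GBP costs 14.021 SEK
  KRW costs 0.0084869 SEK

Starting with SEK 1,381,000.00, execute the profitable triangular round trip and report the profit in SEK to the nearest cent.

Profit: SEK 45,019.19

Profitable loop is SEK → GBP → KRW → SEK:
SEK 1,381,000.00 ÷ 14.021 = GBP 98,495.11
GBP 98,495.11 ÷ 0.00058619 = KRW 168,025,921
KRW 168,025,921 × 0.0084869 = SEK 1,426,019.19
Profit = SEK 1,426,019.19 − SEK 1,381,000.00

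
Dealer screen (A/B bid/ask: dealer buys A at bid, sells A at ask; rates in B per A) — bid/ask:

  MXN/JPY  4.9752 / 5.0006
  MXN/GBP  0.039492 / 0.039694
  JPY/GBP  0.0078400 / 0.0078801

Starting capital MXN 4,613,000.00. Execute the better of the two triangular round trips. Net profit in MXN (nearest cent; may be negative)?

Best loop MXN → GBP → JPY → MXN:
MXN 4,613,000.00 × 0.039492 (sell MXN at bid) = GBP 182,176.60
GBP 182,176.60 ÷ 0.0078801 (buy JPY at ask) = JPY 23,118,564
JPY 23,118,564 ÷ 5.0006 (buy MXN at ask) = MXN 4,623,158.02

Net profit: MXN 10,158.02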